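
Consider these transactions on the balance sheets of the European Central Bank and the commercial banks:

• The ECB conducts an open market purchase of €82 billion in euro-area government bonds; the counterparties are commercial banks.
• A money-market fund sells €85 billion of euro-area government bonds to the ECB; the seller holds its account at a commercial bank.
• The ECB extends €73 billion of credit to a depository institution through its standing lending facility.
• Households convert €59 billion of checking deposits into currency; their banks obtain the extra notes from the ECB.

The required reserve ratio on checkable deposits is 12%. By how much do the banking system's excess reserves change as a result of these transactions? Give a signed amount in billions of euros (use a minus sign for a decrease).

OMO purchase (from banks) €82 billion: reserves +€82B, deposits 0.
Asset purchase (from non-banks) €85 billion: reserves +€85B, deposits +€85B.
Discount-window loan €73 billion: reserves +€73B, deposits 0.
Currency withdrawal €59 billion: reserves −€59B, deposits −€59B.
Totals: Δreserves = +€181B, Δdeposits = +€26B.
Δrequired reserves = 12% × +€26B = +€3.12B.
Δexcess reserves = Δreserves − Δrequired = +€181B − (+€3.12B) = +€177.88 billion.

+€177.88 billion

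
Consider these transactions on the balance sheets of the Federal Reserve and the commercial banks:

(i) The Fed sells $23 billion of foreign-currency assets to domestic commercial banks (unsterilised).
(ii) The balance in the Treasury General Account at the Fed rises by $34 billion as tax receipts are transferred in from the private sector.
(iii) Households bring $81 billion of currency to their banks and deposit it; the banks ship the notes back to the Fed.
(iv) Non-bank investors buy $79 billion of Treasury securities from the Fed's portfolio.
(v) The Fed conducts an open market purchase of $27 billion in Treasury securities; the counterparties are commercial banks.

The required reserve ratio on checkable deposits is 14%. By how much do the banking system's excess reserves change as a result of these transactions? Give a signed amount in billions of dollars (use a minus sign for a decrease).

FX sale $23 billion: reserves −$23B, deposits 0.
Government account inflow $34 billion: reserves −$34B, deposits −$34B.
Currency deposit $81 billion: reserves +$81B, deposits +$81B.
Asset sale (to non-banks) $79 billion: reserves −$79B, deposits −$79B.
OMO purchase (from banks) $27 billion: reserves +$27B, deposits 0.
Totals: Δreserves = −$28B, Δdeposits = −$32B.
Δrequired reserves = 14% × −$32B = −$4.48B.
Δexcess reserves = Δreserves − Δrequired = −$28B − (−$4.48B) = -$23.52 billion.

-$23.52 billion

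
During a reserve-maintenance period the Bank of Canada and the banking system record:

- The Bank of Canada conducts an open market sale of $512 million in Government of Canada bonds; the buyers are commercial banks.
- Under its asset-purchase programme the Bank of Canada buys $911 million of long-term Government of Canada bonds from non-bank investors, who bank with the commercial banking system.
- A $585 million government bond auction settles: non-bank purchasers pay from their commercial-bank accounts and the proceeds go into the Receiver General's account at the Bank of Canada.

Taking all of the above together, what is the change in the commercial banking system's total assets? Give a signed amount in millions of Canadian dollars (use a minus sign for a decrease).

+$326 million

OMO sale (to banks) $512 million: just an asset swap on bank balance sheets → 0.
Asset purchase (from non-banks) $911 million: bank balance sheets expand → +$911M.
Government account inflow $585 million: bank balance sheets shrink → −$585M.
Net: 0 + 911 − 585 = +$326 million.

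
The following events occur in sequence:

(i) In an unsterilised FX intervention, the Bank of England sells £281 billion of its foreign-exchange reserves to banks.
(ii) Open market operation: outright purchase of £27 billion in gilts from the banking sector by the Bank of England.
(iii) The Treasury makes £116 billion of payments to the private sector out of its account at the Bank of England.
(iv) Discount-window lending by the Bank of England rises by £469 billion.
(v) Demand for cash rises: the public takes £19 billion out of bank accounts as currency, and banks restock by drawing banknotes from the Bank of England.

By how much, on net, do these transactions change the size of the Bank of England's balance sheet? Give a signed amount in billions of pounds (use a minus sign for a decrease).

FX sale £281 billion: a Bank of England asset is shed → −£281B.
OMO purchase (from banks) £27 billion: a Bank of England asset is acquired → +£27B.
Government spending £116 billion: only the composition of liabilities changes → 0.
Discount-window loan £469 billion: a Bank of England asset is acquired → +£469B.
Currency withdrawal £19 billion: only the composition of liabilities changes → 0.
Net: −281 + 27 + 0 + 469 + 0 = +£215 billion.

+£215 billion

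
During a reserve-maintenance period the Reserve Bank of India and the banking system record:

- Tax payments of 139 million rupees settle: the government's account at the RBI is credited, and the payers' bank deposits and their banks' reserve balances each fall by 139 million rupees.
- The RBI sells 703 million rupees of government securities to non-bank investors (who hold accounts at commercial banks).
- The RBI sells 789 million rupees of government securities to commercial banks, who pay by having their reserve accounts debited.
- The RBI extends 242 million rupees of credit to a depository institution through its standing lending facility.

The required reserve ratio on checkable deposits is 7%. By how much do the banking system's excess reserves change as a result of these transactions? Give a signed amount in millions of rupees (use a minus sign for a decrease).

Government account inflow 139 million rupees: reserves −139M, deposits −139M.
Asset sale (to non-banks) 703 million rupees: reserves −703M, deposits −703M.
OMO sale (to banks) 789 million rupees: reserves −789M, deposits 0.
Discount-window loan 242 million rupees: reserves +242M, deposits 0.
Totals: Δreserves = −1389M, Δdeposits = −842M.
Δrequired reserves = 7% × −842M = −58.94M.
Δexcess reserves = Δreserves − Δrequired = −1389M − (−58.94M) = -1330.06 million.

-1330.06 million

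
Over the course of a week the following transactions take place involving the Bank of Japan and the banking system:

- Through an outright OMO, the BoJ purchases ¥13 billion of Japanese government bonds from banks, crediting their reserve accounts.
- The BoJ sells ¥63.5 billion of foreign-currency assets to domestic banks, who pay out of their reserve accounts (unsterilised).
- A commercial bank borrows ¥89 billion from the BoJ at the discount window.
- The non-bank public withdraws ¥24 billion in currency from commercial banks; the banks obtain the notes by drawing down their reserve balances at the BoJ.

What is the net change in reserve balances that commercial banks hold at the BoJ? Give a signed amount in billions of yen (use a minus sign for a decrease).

OMO purchase (from banks) ¥13 billion: the BoJ pays by crediting reserve accounts → +¥13B.
FX sale ¥63.5 billion: the buying banks pay out of their reserve balances → −¥63.5B.
Discount-window loan ¥89 billion: the loan is credited to the bank's reserve account → +¥89B.
Currency withdrawal ¥24 billion: banks swap reserves for currency → −¥24B.
Net: 13 − 63.5 + 89 − 24 = +¥14.5 billion.

+¥14.5 billion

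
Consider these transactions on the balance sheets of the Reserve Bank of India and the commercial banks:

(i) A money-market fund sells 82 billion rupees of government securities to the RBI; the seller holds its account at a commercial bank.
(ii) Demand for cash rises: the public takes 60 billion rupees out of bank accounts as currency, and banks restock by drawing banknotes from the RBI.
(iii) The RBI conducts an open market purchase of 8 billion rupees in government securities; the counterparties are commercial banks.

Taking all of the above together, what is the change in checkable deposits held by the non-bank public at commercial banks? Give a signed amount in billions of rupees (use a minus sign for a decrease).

RBI balance sheet:
  Assets:      Securities +90B
  Liabilities: Bank reserves +30B, Currency in circulation +60B
Commercial banking system:
  Assets:      Reserves at CB +30B, Securities −8B
  Liabilities: Checkable deposits +22B
So the change in checkable deposits held by the non-bank public at commercial banks is +22 billion.

+22 billion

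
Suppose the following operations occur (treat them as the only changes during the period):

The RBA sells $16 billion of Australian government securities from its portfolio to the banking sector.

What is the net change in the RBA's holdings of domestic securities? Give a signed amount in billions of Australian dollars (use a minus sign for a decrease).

RBA balance sheet:
  Assets:      Securities −$16B
  Liabilities: Bank reserves −$16B
So the change in the RBA's holdings of domestic securities is -$16 billion.

-$16 billion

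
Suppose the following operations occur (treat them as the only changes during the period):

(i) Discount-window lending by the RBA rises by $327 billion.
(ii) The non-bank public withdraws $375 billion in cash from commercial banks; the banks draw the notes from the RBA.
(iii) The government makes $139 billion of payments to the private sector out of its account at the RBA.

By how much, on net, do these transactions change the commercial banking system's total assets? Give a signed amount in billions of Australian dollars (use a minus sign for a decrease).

+$91 billion

Discount-window loan $327 billion: bank balance sheets expand → +$327B.
Currency withdrawal $375 billion: bank balance sheets shrink → −$375B.
Government spending $139 billion: bank balance sheets expand → +$139B.
Net: 327 − 375 + 139 = +$91 billion.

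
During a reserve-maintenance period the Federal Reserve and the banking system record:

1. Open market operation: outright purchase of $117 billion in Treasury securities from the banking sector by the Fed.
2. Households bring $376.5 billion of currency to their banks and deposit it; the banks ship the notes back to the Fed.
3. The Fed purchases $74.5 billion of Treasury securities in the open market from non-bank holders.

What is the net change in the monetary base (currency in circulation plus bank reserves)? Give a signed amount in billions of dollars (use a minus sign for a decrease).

+$191.5 billion

Fed balance sheet:
  Assets:      Securities +$191.5B
  Liabilities: Bank reserves +$568B, Currency in circulation −$376.5B
Commercial banking system:
  Assets:      Reserves at CB +$568B, Securities −$117B
  Liabilities: Checkable deposits +$451B
Monetary base = currency + reserves: −$376.5B + (+$568B) = +$191.5 billion.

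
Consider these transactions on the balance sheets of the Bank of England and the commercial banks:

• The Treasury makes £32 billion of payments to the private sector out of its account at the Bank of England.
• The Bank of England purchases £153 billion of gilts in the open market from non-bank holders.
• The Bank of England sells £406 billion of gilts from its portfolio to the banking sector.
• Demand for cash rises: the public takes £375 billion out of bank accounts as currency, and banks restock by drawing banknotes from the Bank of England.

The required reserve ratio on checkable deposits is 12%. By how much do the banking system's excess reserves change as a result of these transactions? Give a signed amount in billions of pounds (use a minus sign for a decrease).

-£573.2 billion

Government spending £32 billion: reserves +£32B, deposits +£32B.
Asset purchase (from non-banks) £153 billion: reserves +£153B, deposits +£153B.
OMO sale (to banks) £406 billion: reserves −£406B, deposits 0.
Currency withdrawal £375 billion: reserves −£375B, deposits −£375B.
Totals: Δreserves = −£596B, Δdeposits = −£190B.
Δrequired reserves = 12% × −£190B = −£22.8B.
Δexcess reserves = Δreserves − Δrequired = −£596B − (−£22.8B) = -£573.2 billion.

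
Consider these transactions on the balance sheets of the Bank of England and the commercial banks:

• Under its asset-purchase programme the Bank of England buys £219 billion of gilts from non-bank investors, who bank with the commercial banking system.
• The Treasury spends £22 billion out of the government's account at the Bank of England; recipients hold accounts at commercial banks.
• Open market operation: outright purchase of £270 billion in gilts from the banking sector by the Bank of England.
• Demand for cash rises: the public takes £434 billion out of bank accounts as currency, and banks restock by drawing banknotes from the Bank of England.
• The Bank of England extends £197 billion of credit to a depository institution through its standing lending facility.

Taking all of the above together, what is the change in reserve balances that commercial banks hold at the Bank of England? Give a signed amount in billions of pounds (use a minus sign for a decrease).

+£274 billion

Asset purchase (from non-banks) £219 billion: the Bank of England pays by crediting reserve accounts → +£219B.
Government spending £22 billion: government payments flow into bank reserve accounts → +£22B.
OMO purchase (from banks) £270 billion: the Bank of England pays by crediting reserve accounts → +£270B.
Currency withdrawal £434 billion: banks swap reserves for currency → −£434B.
Discount-window loan £197 billion: the loan is credited to the bank's reserve account → +£197B.
Net: 219 + 22 + 270 − 434 + 197 = +£274 billion.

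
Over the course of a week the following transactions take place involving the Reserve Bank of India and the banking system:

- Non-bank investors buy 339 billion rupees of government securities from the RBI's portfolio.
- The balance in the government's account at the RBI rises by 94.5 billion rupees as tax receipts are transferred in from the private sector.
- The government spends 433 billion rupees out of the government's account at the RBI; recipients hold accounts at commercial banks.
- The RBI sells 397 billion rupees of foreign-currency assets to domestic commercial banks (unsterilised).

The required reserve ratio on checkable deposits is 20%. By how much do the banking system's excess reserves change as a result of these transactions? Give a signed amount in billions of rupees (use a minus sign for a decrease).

Asset sale (to non-banks) 339 billion rupees: reserves −339B, deposits −339B.
Government account inflow 94.5 billion rupees: reserves −94.5B, deposits −94.5B.
Government spending 433 billion rupees: reserves +433B, deposits +433B.
FX sale 397 billion rupees: reserves −397B, deposits 0.
Totals: Δreserves = −397.5B, Δdeposits = −0.5B.
Δrequired reserves = 20% × −0.5B = −0.1B.
Δexcess reserves = Δreserves − Δrequired = −397.5B − (−0.1B) = -397.4 billion.

-397.4 billion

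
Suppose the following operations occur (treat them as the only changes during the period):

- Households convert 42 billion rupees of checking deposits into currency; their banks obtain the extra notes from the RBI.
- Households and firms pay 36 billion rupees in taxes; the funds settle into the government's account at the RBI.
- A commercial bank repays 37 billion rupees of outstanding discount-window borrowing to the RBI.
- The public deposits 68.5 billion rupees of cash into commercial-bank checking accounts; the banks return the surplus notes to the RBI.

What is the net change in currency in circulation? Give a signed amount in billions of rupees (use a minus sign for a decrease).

RBI balance sheet:
  Assets:      Loans to banks −37B
  Liabilities: Bank reserves −46.5B, Currency in circulation −26.5B, Government deposits +36B
Commercial banking system:
  Assets:      Reserves at CB −46.5B
  Liabilities: Checkable deposits −9.5B, Borrowings from CB −37B
So the change in currency in circulation is -26.5 billion.

-26.5 billion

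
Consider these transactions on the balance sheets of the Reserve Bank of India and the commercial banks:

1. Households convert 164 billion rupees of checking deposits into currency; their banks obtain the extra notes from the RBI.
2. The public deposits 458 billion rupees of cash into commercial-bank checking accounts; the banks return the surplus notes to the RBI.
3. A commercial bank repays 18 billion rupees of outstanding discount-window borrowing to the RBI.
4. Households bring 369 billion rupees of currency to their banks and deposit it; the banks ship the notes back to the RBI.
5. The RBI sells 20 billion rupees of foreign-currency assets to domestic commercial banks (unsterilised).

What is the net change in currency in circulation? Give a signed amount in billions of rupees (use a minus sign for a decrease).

RBI balance sheet:
  Assets:      Loans to banks −18B, Foreign assets −20B
  Liabilities: Bank reserves +625B, Currency in circulation −663B
Commercial banking system:
  Assets:      Reserves at CB +625B, Foreign assets +20B
  Liabilities: Checkable deposits +663B, Borrowings from CB −18B
So the change in currency in circulation is -663 billion.

-663 billion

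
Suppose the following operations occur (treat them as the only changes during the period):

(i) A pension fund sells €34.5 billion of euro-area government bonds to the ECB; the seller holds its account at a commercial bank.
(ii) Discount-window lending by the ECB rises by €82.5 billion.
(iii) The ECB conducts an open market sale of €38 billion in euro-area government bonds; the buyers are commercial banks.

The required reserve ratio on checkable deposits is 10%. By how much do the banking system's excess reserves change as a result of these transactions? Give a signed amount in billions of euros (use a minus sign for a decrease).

+€75.55 billion

Asset purchase (from non-banks) €34.5 billion: reserves +€34.5B, deposits +€34.5B.
Discount-window loan €82.5 billion: reserves +€82.5B, deposits 0.
OMO sale (to banks) €38 billion: reserves −€38B, deposits 0.
Totals: Δreserves = +€79B, Δdeposits = +€34.5B.
Δrequired reserves = 10% × +€34.5B = +€3.45B.
Δexcess reserves = Δreserves − Δrequired = +€79B − (+€3.45B) = +€75.55 billion.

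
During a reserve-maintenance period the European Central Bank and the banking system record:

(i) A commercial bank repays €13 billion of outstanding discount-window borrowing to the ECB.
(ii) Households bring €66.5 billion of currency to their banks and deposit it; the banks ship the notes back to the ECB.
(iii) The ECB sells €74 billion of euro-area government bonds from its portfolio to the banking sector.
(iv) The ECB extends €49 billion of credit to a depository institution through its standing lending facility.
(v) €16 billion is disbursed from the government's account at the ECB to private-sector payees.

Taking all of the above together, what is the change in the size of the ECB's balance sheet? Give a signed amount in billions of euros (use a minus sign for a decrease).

-€38 billion

ECB balance sheet:
  Assets:      Securities −€74B, Loans to banks +€36B
  Liabilities: Bank reserves +€44.5B, Currency in circulation −€66.5B, Government deposits −€16B
Commercial banking system:
  Assets:      Reserves at CB +€44.5B, Securities +€74B
  Liabilities: Checkable deposits +€82.5B, Borrowings from CB +€36B
Change in total ECB assets = -€38 billion.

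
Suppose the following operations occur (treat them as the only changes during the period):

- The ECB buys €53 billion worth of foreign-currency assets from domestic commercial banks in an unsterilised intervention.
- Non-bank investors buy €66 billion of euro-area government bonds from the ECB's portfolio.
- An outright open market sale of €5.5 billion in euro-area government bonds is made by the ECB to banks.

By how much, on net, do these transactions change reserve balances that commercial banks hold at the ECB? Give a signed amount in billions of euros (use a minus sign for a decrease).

ECB balance sheet:
  Assets:      Securities −€71.5B, Foreign assets +€53B
  Liabilities: Bank reserves −€18.5B
Commercial banking system:
  Assets:      Reserves at CB −€18.5B, Securities +€5.5B, Foreign assets −€53B
  Liabilities: Checkable deposits −€66B
So the change in reserve balances that commercial banks hold at the ECB is -€18.5 billion.

-€18.5 billion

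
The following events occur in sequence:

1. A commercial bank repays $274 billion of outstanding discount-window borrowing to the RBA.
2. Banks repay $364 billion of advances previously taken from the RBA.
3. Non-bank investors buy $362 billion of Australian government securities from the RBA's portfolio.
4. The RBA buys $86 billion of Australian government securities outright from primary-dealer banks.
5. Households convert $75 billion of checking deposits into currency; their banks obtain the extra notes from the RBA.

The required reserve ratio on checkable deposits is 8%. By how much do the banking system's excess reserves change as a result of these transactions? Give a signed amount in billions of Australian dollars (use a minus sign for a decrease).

Discount-window repayment $274 billion: reserves −$274B, deposits 0.
Discount-window repayment $364 billion: reserves −$364B, deposits 0.
Asset sale (to non-banks) $362 billion: reserves −$362B, deposits −$362B.
OMO purchase (from banks) $86 billion: reserves +$86B, deposits 0.
Currency withdrawal $75 billion: reserves −$75B, deposits −$75B.
Totals: Δreserves = −$989B, Δdeposits = −$437B.
Δrequired reserves = 8% × −$437B = −$34.96B.
Δexcess reserves = Δreserves − Δrequired = −$989B − (−$34.96B) = -$954.04 billion.

-$954.04 billion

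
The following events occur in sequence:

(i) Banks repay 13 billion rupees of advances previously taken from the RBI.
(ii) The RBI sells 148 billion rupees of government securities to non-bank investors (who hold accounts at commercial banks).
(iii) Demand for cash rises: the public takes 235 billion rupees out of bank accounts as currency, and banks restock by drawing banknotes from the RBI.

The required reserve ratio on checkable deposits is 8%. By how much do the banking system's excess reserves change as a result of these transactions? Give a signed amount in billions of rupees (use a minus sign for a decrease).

Discount-window repayment 13 billion rupees: reserves −13B, deposits 0.
Asset sale (to non-banks) 148 billion rupees: reserves −148B, deposits −148B.
Currency withdrawal 235 billion rupees: reserves −235B, deposits −235B.
Totals: Δreserves = −396B, Δdeposits = −383B.
Δrequired reserves = 8% × −383B = −30.64B.
Δexcess reserves = Δreserves − Δrequired = −396B − (−30.64B) = -365.36 billion.

-365.36 billion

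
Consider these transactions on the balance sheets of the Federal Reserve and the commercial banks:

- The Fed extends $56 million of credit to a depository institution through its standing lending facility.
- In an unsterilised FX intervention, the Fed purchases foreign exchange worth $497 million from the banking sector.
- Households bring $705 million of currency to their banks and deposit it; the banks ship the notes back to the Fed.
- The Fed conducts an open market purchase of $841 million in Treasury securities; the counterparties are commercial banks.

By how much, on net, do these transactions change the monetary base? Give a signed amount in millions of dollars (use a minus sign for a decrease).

+$1394 million

Discount-window loan $56 million: Fed balance sheet expands → +$56M.
FX purchase $497 million: Fed balance sheet expands → +$497M.
Currency deposit $705 million: just a shift between currency and reserves — both are base money → 0.
OMO purchase (from banks) $841 million: Fed balance sheet expands → +$841M.
Net: 56 + 497 + 0 + 841 = +$1394 million.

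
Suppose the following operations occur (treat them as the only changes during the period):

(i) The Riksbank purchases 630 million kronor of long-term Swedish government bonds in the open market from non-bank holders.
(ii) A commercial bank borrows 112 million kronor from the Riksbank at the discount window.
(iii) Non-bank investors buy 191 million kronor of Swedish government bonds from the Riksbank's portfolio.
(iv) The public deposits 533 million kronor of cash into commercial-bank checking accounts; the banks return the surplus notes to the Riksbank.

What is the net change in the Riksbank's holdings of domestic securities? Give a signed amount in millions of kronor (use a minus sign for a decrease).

Riksbank balance sheet:
  Assets:      Securities +439M, Loans to banks +112M
  Liabilities: Bank reserves +1084M, Currency in circulation −533M
Commercial banking system:
  Assets:      Reserves at CB +1084M
  Liabilities: Checkable deposits +972M, Borrowings from CB +112M
So the change in the Riksbank's holdings of domestic securities is +439 million.

+439 million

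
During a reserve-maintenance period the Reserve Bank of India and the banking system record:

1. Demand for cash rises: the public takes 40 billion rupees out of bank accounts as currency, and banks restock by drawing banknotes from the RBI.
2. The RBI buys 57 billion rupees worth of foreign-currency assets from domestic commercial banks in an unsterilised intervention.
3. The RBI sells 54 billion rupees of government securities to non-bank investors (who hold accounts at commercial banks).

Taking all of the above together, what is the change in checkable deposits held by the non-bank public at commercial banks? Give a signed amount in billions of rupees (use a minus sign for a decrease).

RBI balance sheet:
  Assets:      Securities −54B, Foreign assets +57B
  Liabilities: Bank reserves −37B, Currency in circulation +40B
Commercial banking system:
  Assets:      Reserves at CB −37B, Foreign assets −57B
  Liabilities: Checkable deposits −94B
So the change in checkable deposits held by the non-bank public at commercial banks is -94 billion.

-94 billion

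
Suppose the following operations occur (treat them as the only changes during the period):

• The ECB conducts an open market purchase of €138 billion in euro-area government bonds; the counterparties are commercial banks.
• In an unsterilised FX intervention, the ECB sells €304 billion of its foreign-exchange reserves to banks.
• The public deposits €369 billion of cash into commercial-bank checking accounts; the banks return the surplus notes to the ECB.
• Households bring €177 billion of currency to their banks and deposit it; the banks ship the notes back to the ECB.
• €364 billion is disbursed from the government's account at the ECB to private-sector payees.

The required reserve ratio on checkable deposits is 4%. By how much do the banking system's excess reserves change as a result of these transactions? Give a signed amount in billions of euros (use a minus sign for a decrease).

OMO purchase (from banks) €138 billion: reserves +€138B, deposits 0.
FX sale €304 billion: reserves −€304B, deposits 0.
Currency deposit €369 billion: reserves +€369B, deposits +€369B.
Currency deposit €177 billion: reserves +€177B, deposits +€177B.
Government spending €364 billion: reserves +€364B, deposits +€364B.
Totals: Δreserves = +€744B, Δdeposits = +€910B.
Δrequired reserves = 4% × +€910B = +€36.4B.
Δexcess reserves = Δreserves − Δrequired = +€744B − (+€36.4B) = +€707.6 billion.

+€707.6 billion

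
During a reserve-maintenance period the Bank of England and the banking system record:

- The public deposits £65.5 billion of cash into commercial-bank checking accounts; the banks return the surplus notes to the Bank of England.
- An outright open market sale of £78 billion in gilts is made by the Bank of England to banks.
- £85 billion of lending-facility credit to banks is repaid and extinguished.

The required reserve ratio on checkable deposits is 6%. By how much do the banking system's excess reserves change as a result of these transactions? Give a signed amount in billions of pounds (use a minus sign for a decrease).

-£101.43 billion

Currency deposit £65.5 billion: reserves +£65.5B, deposits +£65.5B.
OMO sale (to banks) £78 billion: reserves −£78B, deposits 0.
Discount-window repayment £85 billion: reserves −£85B, deposits 0.
Totals: Δreserves = −£97.5B, Δdeposits = +£65.5B.
Δrequired reserves = 6% × +£65.5B = +£3.93B.
Δexcess reserves = Δreserves − Δrequired = −£97.5B − (+£3.93B) = -£101.43 billion.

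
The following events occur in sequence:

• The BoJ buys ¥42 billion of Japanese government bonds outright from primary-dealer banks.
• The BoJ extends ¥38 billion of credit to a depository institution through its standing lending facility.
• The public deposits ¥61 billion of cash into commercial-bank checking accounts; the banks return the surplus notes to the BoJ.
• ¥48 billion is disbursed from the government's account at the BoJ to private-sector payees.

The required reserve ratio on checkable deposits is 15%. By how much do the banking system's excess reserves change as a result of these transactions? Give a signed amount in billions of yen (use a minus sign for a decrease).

OMO purchase (from banks) ¥42 billion: reserves +¥42B, deposits 0.
Discount-window loan ¥38 billion: reserves +¥38B, deposits 0.
Currency deposit ¥61 billion: reserves +¥61B, deposits +¥61B.
Government spending ¥48 billion: reserves +¥48B, deposits +¥48B.
Totals: Δreserves = +¥189B, Δdeposits = +¥109B.
Δrequired reserves = 15% × +¥109B = +¥16.35B.
Δexcess reserves = Δreserves − Δrequired = +¥189B − (+¥16.35B) = +¥172.65 billion.

+¥172.65 billion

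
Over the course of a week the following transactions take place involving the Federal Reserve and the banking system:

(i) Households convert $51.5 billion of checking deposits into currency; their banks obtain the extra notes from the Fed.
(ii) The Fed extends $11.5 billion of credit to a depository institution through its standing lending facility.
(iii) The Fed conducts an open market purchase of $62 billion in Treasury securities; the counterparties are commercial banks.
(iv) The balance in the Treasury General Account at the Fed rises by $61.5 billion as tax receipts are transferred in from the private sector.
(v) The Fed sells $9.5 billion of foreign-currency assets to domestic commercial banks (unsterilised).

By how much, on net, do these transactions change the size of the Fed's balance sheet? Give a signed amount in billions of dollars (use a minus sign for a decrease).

Currency withdrawal $51.5 billion: only the composition of liabilities changes → 0.
Discount-window loan $11.5 billion: a Fed asset is acquired → +$11.5B.
OMO purchase (from banks) $62 billion: a Fed asset is acquired → +$62B.
Government account inflow $61.5 billion: only the composition of liabilities changes → 0.
FX sale $9.5 billion: a Fed asset is shed → −$9.5B.
Net: 0 + 11.5 + 62 + 0 − 9.5 = +$64 billion.

+$64 billion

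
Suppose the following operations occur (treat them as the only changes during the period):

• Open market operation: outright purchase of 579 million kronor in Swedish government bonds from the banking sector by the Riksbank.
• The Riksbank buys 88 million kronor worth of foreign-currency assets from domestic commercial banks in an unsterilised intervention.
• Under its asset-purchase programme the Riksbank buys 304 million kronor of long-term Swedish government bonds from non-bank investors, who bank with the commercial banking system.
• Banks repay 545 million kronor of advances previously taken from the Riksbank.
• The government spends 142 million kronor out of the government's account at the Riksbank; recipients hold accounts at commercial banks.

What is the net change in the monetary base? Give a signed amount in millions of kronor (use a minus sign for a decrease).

+568 million

OMO purchase (from banks) 579 million kronor: Riksbank balance sheet expands → +579M.
FX purchase 88 million kronor: Riksbank balance sheet expands → +88M.
Asset purchase (from non-banks) 304 million kronor: Riksbank balance sheet expands → +304M.
Discount-window repayment 545 million kronor: Riksbank balance sheet contracts → −545M.
Government spending 142 million kronor: a non-base liability converts back to reserves → +142M.
Net: 579 + 88 + 304 − 545 + 142 = +568 million.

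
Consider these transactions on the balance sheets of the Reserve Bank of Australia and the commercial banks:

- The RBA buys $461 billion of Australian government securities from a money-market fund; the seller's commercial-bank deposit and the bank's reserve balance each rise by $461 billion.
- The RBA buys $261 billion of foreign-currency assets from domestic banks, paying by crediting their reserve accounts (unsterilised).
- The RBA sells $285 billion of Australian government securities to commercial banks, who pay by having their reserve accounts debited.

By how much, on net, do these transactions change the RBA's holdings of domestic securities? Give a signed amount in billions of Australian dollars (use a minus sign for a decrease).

+$176 billion

Asset purchase (from non-banks) $461 billion: securities added to the RBA's portfolio → +$461B.
FX purchase $261 billion: the RBA's securities portfolio is untouched → 0.
OMO sale (to banks) $285 billion: securities removed from the RBA's portfolio → −$285B.
Net: 461 + 0 − 285 = +$176 billion.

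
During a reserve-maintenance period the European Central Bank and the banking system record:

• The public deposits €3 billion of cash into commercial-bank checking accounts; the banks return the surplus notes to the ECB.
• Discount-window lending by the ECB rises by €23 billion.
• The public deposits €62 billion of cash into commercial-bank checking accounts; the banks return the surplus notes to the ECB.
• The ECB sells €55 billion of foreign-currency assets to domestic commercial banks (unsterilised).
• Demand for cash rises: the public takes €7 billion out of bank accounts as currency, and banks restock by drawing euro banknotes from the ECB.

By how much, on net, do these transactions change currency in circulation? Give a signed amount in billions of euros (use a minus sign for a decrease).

Currency deposit €3 billion: notes return to the central bank → −€3B.
Discount-window loan €23 billion: no currency enters or leaves circulation → 0.
Currency deposit €62 billion: notes return to the central bank → −€62B.
FX sale €55 billion: no currency enters or leaves circulation → 0.
Currency withdrawal €7 billion: notes leave the central bank → +€7B.
Net: −3 + 0 − 62 + 0 + 7 = -€58 billion.

-€58 billion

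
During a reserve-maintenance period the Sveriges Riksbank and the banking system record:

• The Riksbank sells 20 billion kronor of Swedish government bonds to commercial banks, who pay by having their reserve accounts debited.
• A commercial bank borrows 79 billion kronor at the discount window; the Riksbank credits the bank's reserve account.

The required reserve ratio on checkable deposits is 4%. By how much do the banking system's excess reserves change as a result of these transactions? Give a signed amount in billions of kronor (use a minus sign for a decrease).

OMO sale (to banks) 20 billion kronor: reserves −20B, deposits 0.
Discount-window loan 79 billion kronor: reserves +79B, deposits 0.
Totals: Δreserves = +59B, Δdeposits = 0.
Δrequired reserves = 4% × 0 = 0.
Δexcess reserves = Δreserves − Δrequired = +59B − (0) = +59 billion.

+59 billion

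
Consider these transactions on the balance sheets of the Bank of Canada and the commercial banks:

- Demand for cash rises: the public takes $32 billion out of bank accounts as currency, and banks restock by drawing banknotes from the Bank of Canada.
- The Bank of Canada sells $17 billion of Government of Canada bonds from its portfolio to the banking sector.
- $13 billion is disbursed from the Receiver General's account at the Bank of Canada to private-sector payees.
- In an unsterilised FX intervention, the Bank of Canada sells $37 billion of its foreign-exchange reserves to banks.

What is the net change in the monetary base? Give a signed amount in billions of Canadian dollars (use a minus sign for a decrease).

Currency withdrawal $32 billion: just a shift between currency and reserves — both are base money → 0.
OMO sale (to banks) $17 billion: Bank of Canada balance sheet contracts → −$17B.
Government spending $13 billion: a non-base liability converts back to reserves → +$13B.
FX sale $37 billion: Bank of Canada balance sheet contracts → −$37B.
Net: 0 − 17 + 13 − 37 = -$41 billion.

-$41 billion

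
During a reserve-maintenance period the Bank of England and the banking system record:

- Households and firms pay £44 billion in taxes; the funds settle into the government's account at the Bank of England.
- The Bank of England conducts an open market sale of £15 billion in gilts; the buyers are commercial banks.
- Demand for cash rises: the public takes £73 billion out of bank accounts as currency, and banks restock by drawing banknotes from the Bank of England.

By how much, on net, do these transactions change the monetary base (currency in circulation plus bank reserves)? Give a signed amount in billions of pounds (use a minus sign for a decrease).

-£59 billion

Bank of England balance sheet:
  Assets:      Securities −£15B
  Liabilities: Bank reserves −£132B, Currency in circulation +£73B, Government deposits +£44B
Monetary base = currency + reserves: +£73B + (−£132B) = -£59 billion.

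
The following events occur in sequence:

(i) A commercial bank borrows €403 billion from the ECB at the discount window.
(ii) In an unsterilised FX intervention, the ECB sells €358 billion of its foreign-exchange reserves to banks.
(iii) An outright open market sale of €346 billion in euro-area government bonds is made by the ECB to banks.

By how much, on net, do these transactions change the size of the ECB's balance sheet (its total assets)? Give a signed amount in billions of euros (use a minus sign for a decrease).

Discount-window loan €403 billion: an ECB asset is acquired → +€403B.
FX sale €358 billion: an ECB asset is shed → −€358B.
OMO sale (to banks) €346 billion: an ECB asset is shed → −€346B.
Net: 403 − 358 − 346 = -€301 billion.

-€301 billion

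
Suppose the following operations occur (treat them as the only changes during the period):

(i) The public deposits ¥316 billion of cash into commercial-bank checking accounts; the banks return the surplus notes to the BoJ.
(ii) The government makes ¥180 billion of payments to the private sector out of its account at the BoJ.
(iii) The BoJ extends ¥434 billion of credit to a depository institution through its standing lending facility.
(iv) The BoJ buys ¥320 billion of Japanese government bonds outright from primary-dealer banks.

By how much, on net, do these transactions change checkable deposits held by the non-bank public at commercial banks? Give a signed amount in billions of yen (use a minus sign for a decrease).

Currency deposit ¥316 billion: non-bank counterparties' bank balances rise → +¥316B.
Government spending ¥180 billion: non-bank counterparties' bank balances rise → +¥180B.
Discount-window loan ¥434 billion: the counterparty is a bank, so public deposits are unchanged → 0.
OMO purchase (from banks) ¥320 billion: the counterparty is a bank, so public deposits are unchanged → 0.
Net: 316 + 180 + 0 + 0 = +¥496 billion.

+¥496 billion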